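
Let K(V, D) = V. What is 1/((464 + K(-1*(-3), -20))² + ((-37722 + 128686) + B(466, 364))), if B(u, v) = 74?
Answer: 1/309127 ≈ 3.2349e-6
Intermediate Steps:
1/((464 + K(-1*(-3), -20))² + ((-37722 + 128686) + B(466, 364))) = 1/((464 - 1*(-3))² + ((-37722 + 128686) + 74)) = 1/((464 + 3)² + (90964 + 74)) = 1/(467² + 91038) = 1/(218089 + 91038) = 1/309127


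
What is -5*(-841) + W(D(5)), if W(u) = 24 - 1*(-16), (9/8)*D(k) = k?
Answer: 4245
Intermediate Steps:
D(k) = 8*k/9
W(u) = 40 (W(u) = 24 + 16 = 40)
-5*(-841) + W(D(5)) = -5*(-841) + 40 = 4205 + 40 = 4245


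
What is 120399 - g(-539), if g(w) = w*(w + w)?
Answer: -460643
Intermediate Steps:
g(w) = 2*w² (g(w) = w*(2*w) = 2*w²)
120399 - g(-539) = 120399 - 2*(-539)² = 120399 - 2*290521 = 120399 - 1*581042 = 120399 - 581042 = -460643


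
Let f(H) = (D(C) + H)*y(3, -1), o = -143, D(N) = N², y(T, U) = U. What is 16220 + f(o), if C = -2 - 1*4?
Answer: 16327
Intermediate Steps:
C = -6 (C = -2 - 4 = -6)
f(H) = -36 - H (f(H) = ((-6)² + H)*(-1) = (36 + H)*(-1) = -36 - H)
16220 + f(o) = 16220 + (-36 - 1*(-143)) = 16220 + (-36 + 143) = 16220 + 107 = 16327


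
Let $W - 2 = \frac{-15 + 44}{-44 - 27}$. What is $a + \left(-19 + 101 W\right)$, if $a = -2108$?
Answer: $- \frac{139604}{71} \approx -1966.3$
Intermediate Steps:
$W = \frac{113}{71}$ ($W = 2 + \frac{-15 + 44}{-44 - 27} = 2 + \frac{29}{-71} = 2 + 29 \left(- \frac{1}{71}\right) = 2 - \frac{29}{71} = \frac{113}{71} \approx 1.5915$)
$a + \left(-19 + 101 W\right) = -2108 + \left(-19 + 101 \cdot \frac{113}{71}\right) = -2108 + \left(-19 + \frac{11413}{71}\right) = -2108 + \frac{10064}{71} = - \frac{139604}{71}$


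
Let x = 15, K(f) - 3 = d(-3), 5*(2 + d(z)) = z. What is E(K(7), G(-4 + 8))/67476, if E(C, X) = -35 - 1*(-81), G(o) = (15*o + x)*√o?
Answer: 23/33738 ≈ 0.00068172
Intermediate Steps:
d(z) = -2 + z/5
K(f) = ⅖ (K(f) = 3 + (-2 + (⅕)*(-3)) = 3 + (-2 - ⅗) = 3 - 13/5 = ⅖)
G(o) = √o*(15 + 15*o) (G(o) = (15*o + 15)*√o = (15 + 15*o)*√o = √o*(15 + 15*o))
E(C, X) = 46 (E(C, X) = -35 + 81 = 46)
E(K(7), G(-4 + 8))/67476 = 46/67476 = 46*(1/67476) = 23/33738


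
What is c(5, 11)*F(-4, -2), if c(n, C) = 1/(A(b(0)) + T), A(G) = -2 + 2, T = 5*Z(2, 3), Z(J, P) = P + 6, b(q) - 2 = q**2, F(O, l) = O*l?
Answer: 8/45 ≈ 0.17778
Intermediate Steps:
b(q) = 2 + q**2
Z(J, P) = 6 + P
T = 45 (T = 5*(6 + 3) = 5*9 = 45)
A(G) = 0
c(n, C) = 1/45 (c(n, C) = 1/(0 + 45) = 1/45)
c(5, 11)*F(-4, -2) = (-4*(-2))/45 = (1/45)*8 = 8/45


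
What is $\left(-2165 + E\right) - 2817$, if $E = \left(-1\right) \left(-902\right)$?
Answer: $-4080$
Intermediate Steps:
$E = 902$
$\left(-2165 + E\right) - 2817 = \left(-2165 + 902\right) - 2817 = -1263 - 2817 = -4080$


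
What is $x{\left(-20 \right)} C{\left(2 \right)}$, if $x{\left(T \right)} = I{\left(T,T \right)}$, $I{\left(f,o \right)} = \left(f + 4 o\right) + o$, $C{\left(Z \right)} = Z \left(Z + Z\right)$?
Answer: $-960$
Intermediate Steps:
$C{\left(Z \right)} = 2 Z^{2}$ ($C{\left(Z \right)} = Z 2 Z = 2 Z^{2}$)
$I{\left(f,o \right)} = f + 5 o$
$x{\left(T \right)} = 6 T$ ($x{\left(T \right)} = T + 5 T = 6 T$)
$x{\left(-20 \right)} C{\left(2 \right)} = 6 \left(-20\right) 2 \cdot 2^{2} = - 120 \cdot 2 \cdot 4 = \left(-120\right) 8 = -960$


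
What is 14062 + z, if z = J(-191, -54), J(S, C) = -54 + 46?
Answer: 14054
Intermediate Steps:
J(S, C) = -8
z = -8
14062 + z = 14062 - 8 = 14054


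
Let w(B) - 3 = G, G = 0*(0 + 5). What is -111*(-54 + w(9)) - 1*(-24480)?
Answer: 30141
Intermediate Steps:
G = 0 (G = 0*5 = 0)
w(B) = 3 (w(B) = 3 + 0 = 3)
-111*(-54 + w(9)) - 1*(-24480) = -111*(-54 + 3) - 1*(-24480) = -111*(-51) + 24480 = 5661 + 24480 = 30141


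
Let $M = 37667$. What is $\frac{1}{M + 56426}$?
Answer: $\frac{1}{94093} \approx 1.0628 \cdot 10^{-5}$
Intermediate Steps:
$\frac{1}{M + 56426} = \frac{1}{37667 + 56426} = \frac{1}{94093}$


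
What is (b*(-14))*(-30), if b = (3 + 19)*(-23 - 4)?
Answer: -249480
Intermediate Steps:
b = -594 (b = 22*(-27) = -594)
(b*(-14))*(-30) = -594*(-14)*(-30) = 8316*(-30) = -249480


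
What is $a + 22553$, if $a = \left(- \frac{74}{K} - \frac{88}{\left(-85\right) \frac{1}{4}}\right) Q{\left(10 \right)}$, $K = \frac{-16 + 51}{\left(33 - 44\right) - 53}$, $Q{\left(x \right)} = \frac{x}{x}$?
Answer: $\frac{13502011}{595} \approx 22692.0$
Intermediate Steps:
$Q{\left(x \right)} = 1$
$K = - \frac{35}{64}$ ($K = \frac{35}{\left(33 - 44\right) - 53} = \frac{35}{-11 - 53} = \frac{35}{-64} = 35 \left(- \frac{1}{64}\right) = - \frac{35}{64} \approx -0.54688$)
$a = \frac{82976}{595}$ ($a = \left(- \frac{74}{- \frac{35}{64}} - \frac{88}{\left(-85\right) \frac{1}{4}}\right) 1 = \left(\left(-74\right) \left(- \frac{64}{35}\right) - \frac{88}{\left(-85\right) \frac{1}{4}}\right) 1 = \left(\frac{4736}{35} - \frac{88}{- \frac{85}{4}}\right) 1 = \left(\frac{4736}{35} - - \frac{352}{85}\right) 1 = \left(\frac{4736}{35} + \frac{352}{85}\right) 1 = \frac{82976}{595} \cdot 1 = \frac{82976}{595} \approx 139.46$)
$a + 22553 = \frac{82976}{595} + 22553 = \frac{13502011}{595}$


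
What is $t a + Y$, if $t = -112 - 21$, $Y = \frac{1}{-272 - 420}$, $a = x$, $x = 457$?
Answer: $- \frac{42060453}{692} \approx -60781.0$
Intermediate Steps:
$a = 457$
$Y = - \frac{1}{692}$ ($Y = \frac{1}{-692} = - \frac{1}{692} \approx -0.0014451$)
$t = -133$ ($t = -112 - 21 = -133$)
$t a + Y = \left(-133\right) 457 - \frac{1}{692} = -60781 - \frac{1}{692} = - \frac{42060453}{692}$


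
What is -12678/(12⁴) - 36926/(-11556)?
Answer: 955541/369792 ≈ 2.5840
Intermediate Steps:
-12678/(12⁴) - 36926/(-11556) = -12678/20736 - 36926*(-1/11556) = -12678*1/20736 + 18463/5778 = -2113/3456 + 18463/5778 = 955541/369792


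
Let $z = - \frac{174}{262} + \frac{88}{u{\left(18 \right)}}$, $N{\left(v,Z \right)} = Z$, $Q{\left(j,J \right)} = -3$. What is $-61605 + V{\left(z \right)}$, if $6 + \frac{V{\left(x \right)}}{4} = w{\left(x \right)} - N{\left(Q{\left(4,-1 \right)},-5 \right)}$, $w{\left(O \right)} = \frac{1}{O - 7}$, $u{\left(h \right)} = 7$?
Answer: $- \frac{69309208}{1125} \approx -61608.0$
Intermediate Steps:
$w{\left(O \right)} = \frac{1}{-7 + O}$
$z = \frac{10919}{917}$ ($z = - \frac{174}{262} + \frac{88}{7} = \left(-174\right) \frac{1}{262} + 88 \cdot \frac{1}{7} = - \frac{87}{131} + \frac{88}{7} = \frac{10919}{917} \approx 11.907$)
$V{\left(x \right)} = -4 + \frac{4}{-7 + x}$ ($V{\left(x \right)} = -24 + 4 \left(\frac{1}{-7 + x} - -5\right) = -24 + 4 \left(\frac{1}{-7 + x} + 5\right) = -24 + 4 \left(5 + \frac{1}{-7 + x}\right) = -24 + \left(20 + \frac{4}{-7 + x}\right) = -4 + \frac{4}{-7 + x}$)
$-61605 + V{\left(z \right)} = -61605 + \frac{4 \left(8 - \frac{10919}{917}\right)}{-7 + \frac{10919}{917}} = -61605 + \frac{4 \left(8 - \frac{10919}{917}\right)}{\frac{4500}{917}} = -61605 + 4 \cdot \frac{917}{4500} \left(- \frac{3583}{917}\right) = -61605 - \frac{3583}{1125} = - \frac{69309208}{1125}$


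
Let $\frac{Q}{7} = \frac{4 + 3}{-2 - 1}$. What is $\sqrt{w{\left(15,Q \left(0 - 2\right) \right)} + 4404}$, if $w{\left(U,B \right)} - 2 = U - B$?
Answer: $\frac{\sqrt{39495}}{3} \approx 66.245$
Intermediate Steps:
$Q = - \frac{49}{3}$ ($Q = 7 \frac{4 + 3}{-2 - 1} = 7 \frac{7}{-3} = 7 \cdot 7 \left(- \frac{1}{3}\right) = 7 \left(- \frac{7}{3}\right) = - \frac{49}{3} \approx -16.333$)
$w{\left(U,B \right)} = 2 + U - B$ ($w{\left(U,B \right)} = 2 - \left(B - U\right) = 2 + U - B$)
$\sqrt{w{\left(15,Q \left(0 - 2\right) \right)} + 4404} = \sqrt{\left(2 + 15 - - \frac{49 \left(0 - 2\right)}{3}\right) + 4404} = \sqrt{\left(2 + 15 - \left(- \frac{49}{3}\right) \left(-2\right)\right) + 4404} = \sqrt{\left(2 + 15 - \frac{98}{3}\right) + 4404} = \sqrt{- \frac{47}{3} + 4404} = \sqrt{\frac{13165}{3}} = \frac{\sqrt{39495}}{3}$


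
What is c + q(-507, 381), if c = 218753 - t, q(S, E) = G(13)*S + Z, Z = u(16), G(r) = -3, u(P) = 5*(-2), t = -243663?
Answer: 463927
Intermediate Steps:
u(P) = -10
Z = -10
q(S, E) = -10 - 3*S (q(S, E) = -3*S - 10 = -10 - 3*S)
c = 462416 (c = 218753 - 1*(-243663) = 218753 + 243663 = 462416)
c + q(-507, 381) = 462416 + (-10 - 3*(-507)) = 462416 + (-10 + 1521) = 462416 + 1511 = 463927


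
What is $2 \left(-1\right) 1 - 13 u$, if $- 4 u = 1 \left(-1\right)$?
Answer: $- \frac{21}{4} \approx -5.25$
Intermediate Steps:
$u = \frac{1}{4}$ ($u = - \frac{1 \left(-1\right)}{4} = \left(- \frac{1}{4}\right) \left(-1\right) = \frac{1}{4} \approx 0.25$)
$2 \left(-1\right) 1 - 13 u = 2 \left(-1\right) 1 - \frac{13}{4} = \left(-2\right) 1 - \frac{13}{4} = -2 - \frac{13}{4} = - \frac{21}{4}$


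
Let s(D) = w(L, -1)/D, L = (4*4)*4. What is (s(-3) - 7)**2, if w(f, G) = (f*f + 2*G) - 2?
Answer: 1879641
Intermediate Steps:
L = 64 (L = 16*4 = 64)
w(f, G) = -2 + f**2 + 2*G (w(f, G) = (f**2 + 2*G) - 2 = -2 + f**2 + 2*G)
s(D) = 4092/D (s(D) = (-2 + 64**2 + 2*(-1))/D = (-2 + 4096 - 2)/D = 4092/D)
(s(-3) - 7)**2 = (4092/(-3) - 7)**2 = (4092*(-1/3) - 7)**2 = (-1364 - 7)**2 = (-1371)**2 = 1879641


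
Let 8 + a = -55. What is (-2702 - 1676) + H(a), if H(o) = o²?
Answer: -409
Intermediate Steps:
a = -63 (a = -8 - 55 = -63)
(-2702 - 1676) + H(a) = (-2702 - 1676) + (-63)² = -4378 + 3969 = -409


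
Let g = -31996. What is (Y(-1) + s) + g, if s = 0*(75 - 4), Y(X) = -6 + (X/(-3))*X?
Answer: -96007/3 ≈ -32002.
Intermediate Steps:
Y(X) = -6 - X**2/3 (Y(X) = -6 + (X*(-1/3))*X = -6 + (-X/3)*X = -6 - X**2/3)
s = 0 (s = 0*71 = 0)
(Y(-1) + s) + g = ((-6 - 1/3*(-1)**2) + 0) - 31996 = ((-6 - 1/3*1) + 0) - 31996 = ((-6 - 1/3) + 0) - 31996 = (-19/3 + 0) - 31996 = -19/3 - 31996 = -96007/3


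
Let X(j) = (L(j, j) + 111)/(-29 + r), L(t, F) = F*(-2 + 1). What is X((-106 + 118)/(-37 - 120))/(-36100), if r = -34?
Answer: 5813/119021700 ≈ 4.8840e-5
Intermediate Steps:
L(t, F) = -F (L(t, F) = F*(-1) = -F)
X(j) = -37/21 + j/63 (X(j) = (-j + 111)/(-29 - 34) = (111 - j)/(-63) = (111 - j)*(-1/63) = -37/21 + j/63)
X((-106 + 118)/(-37 - 120))/(-36100) = (-37/21 + ((-106 + 118)/(-37 - 120))/63)/(-36100) = (-37/21 + (12/(-157))/63)*(-1/36100) = (-37/21 + (12*(-1/157))/63)*(-1/36100) = (-37/21 + (1/63)*(-12/157))*(-1/36100) = (-37/21 - 4/3297)*(-1/36100) = -5813/3297*(-1/36100) = 5813/119021700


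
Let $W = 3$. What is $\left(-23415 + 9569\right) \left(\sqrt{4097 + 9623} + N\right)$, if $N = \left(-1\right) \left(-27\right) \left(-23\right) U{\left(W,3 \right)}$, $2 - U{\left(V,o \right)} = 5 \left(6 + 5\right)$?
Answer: $-455713398 - 193844 \sqrt{70} \approx -4.5734 \cdot 10^{8}$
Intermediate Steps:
$U{\left(V,o \right)} = -53$ ($U{\left(V,o \right)} = 2 - 5 \left(6 + 5\right) = 2 - 5 \cdot 11 = 2 - 55 = -53$)
$N = 32913$ ($N = \left(-1\right) \left(-27\right) \left(-23\right) \left(-53\right) = 27 \left(-23\right) \left(-53\right) = \left(-621\right) \left(-53\right) = 32913$)
$\left(-23415 + 9569\right) \left(\sqrt{4097 + 9623} + N\right) = \left(-23415 + 9569\right) \left(\sqrt{4097 + 9623} + 32913\right) = - 13846 \left(\sqrt{13720} + 32913\right) = - 13846 \left(14 \sqrt{70} + 32913\right) = - 13846 \left(32913 + 14 \sqrt{70}\right) = -455713398 - 193844 \sqrt{70}$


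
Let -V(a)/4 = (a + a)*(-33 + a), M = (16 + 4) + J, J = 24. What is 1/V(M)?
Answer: -1/3872 ≈ -0.00025826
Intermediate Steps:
M = 44 (M = (16 + 4) + 24 = 20 + 24 = 44)
V(a) = -8*a*(-33 + a) (V(a) = -4*(a + a)*(-33 + a) = -4*2*a*(-33 + a) = -8*a*(-33 + a))
1/V(M) = 1/(8*44*(33 - 1*44)) = 1/(8*44*(33 - 44)) = 1/(8*44*(-11)) = 1/(-3872) = -1/3872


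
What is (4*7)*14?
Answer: 392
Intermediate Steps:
(4*7)*14 = 28*14 = 392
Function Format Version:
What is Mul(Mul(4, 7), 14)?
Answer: 392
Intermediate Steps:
Mul(Mul(4, 7), 14) = Mul(28, 14) = 392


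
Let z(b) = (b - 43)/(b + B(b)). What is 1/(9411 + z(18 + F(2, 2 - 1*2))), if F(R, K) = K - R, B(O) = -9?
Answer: 7/65850 ≈ 0.00010630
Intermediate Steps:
z(b) = (-43 + b)/(-9 + b) (z(b) = (b - 43)/(b - 9) = (-43 + b)/(-9 + b))
1/(9411 + z(18 + F(2, 2 - 1*2))) = 1/(9411 + (-43 + (18 + ((2 - 1*2) - 1*2)))/(-9 + (18 + ((2 - 1*2) - 1*2)))) = 1/(9411 + (-43 + (18 + ((2 - 2) - 2)))/(-9 + (18 + ((2 - 2) - 2)))) = 1/(9411 + (-43 + (18 + (0 - 2)))/(-9 + (18 + (0 - 2)))) = 1/(9411 + (-43 + (18 - 2))/(-9 + (18 - 2))) = 1/(9411 + (-43 + 16)/(-9 + 16)) = 1/(9411 - 27/7) = 1/(65850/7) = 7/65850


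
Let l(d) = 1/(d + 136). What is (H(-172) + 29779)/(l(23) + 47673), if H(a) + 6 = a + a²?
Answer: 9410415/7580008 ≈ 1.2415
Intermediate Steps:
H(a) = -6 + a + a² (H(a) = -6 + (a + a²) = -6 + a + a²)
l(d) = 1/(136 + d)
(H(-172) + 29779)/(l(23) + 47673) = ((-6 - 172 + (-172)²) + 29779)/(1/(136 + 23) + 47673) = ((-6 - 172 + 29584) + 29779)/(1/159 + 47673) = (29406 + 29779)/(1/159 + 47673) = 59185/(7580008/159) = 59185*(159/7580008) = 9410415/7580008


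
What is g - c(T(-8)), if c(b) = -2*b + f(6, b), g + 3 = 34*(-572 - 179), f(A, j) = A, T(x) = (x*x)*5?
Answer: -24903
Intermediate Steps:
T(x) = 5*x² (T(x) = x²*5 = 5*x²)
g = -25537 (g = -3 + 34*(-572 - 179) = -3 + 34*(-751) = -3 - 25534 = -25537)
c(b) = 6 - 2*b (c(b) = -2*b + 6 = 6 - 2*b)
g - c(T(-8)) = -25537 - (6 - 10*(-8)²) = -25537 - (6 - 10*64) = -25537 - (6 - 2*320) = -25537 - (6 - 640) = -25537 - 1*(-634) = -25537 + 634 = -24903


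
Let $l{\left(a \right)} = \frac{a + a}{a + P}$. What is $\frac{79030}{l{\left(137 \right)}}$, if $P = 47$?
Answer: $\frac{7270760}{137} \approx 53071.0$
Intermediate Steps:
$l{\left(a \right)} = \frac{2 a}{47 + a}$ ($l{\left(a \right)} = \frac{a + a}{a + 47} = \frac{2 a}{47 + a}$)
$\frac{79030}{l{\left(137 \right)}} = \frac{79030}{2 \cdot 137 \frac{1}{47 + 137}} = \frac{79030}{2 \cdot 137 \cdot \frac{1}{184}} = \frac{79030}{\frac{137}{92}} = 79030 \cdot \frac{92}{137} = \frac{7270760}{137}$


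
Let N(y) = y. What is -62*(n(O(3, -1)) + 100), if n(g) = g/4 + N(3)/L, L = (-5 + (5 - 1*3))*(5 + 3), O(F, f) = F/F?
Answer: -24831/4 ≈ -6207.8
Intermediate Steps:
O(F, f) = 1
L = -24 (L = (-5 + (5 - 3))*8 = (-5 + 2)*8 = -3*8 = -24)
n(g) = -⅛ + g/4 (n(g) = g/4 + 3/(-24) = g*(¼) + 3*(-1/24) = g/4 - ⅛ = -⅛ + g/4)
-62*(n(O(3, -1)) + 100) = -62*((-⅛ + (¼)*1) + 100) = -62*((-⅛ + ¼) + 100) = -62*(⅛ + 100) = -62*801/8 = -24831/4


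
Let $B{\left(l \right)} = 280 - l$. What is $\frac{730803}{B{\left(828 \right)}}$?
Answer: $- \frac{730803}{548} \approx -1333.6$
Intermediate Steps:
$\frac{730803}{B{\left(828 \right)}} = \frac{730803}{280 - 828} = \frac{730803}{-548} = 730803 \left(- \frac{1}{548}\right) = - \frac{730803}{548}$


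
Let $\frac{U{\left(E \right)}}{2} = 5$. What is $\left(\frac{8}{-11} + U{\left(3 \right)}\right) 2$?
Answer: $\frac{204}{11} \approx 18.545$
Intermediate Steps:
$U{\left(E \right)} = 10$ ($U{\left(E \right)} = 2 \cdot 5 = 10$)
$\left(\frac{8}{-11} + U{\left(3 \right)}\right) 2 = \left(\frac{8}{-11} + 10\right) 2 = \left(8 \left(- \frac{1}{11}\right) + 10\right) 2 = \left(- \frac{8}{11} + 10\right) 2 = \frac{102}{11} \cdot 2 = \frac{204}{11}$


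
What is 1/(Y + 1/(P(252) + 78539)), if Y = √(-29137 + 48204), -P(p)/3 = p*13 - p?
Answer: -69467/92010937184962 + 4825664089*√19067/92010937184962 ≈ 0.0072420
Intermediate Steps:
P(p) = -36*p (P(p) = -3*(p*13 - p) = -3*(13*p - p) = -36*p)
Y = √19067 ≈ 138.08
1/(Y + 1/(P(252) + 78539)) = 1/(√19067 + 1/(-36*252 + 78539)) = 1/(√19067 + 1/(-9072 + 78539)) = 1/(√19067 + 1/69467) = 1/(1/69467 + √19067)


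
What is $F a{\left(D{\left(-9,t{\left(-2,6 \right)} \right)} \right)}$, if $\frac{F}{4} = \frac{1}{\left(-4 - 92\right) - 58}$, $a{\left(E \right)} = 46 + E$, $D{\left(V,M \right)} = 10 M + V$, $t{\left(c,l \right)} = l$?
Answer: $- \frac{194}{77} \approx -2.5195$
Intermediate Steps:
$D{\left(V,M \right)} = V + 10 M$
$F = - \frac{2}{77}$ ($F = \frac{4}{\left(-4 - 92\right) - 58} = \frac{4}{-96 - 58} = \frac{4}{-154} = 4 \left(- \frac{1}{154}\right) = - \frac{2}{77} \approx -0.025974$)
$F a{\left(D{\left(-9,t{\left(-2,6 \right)} \right)} \right)} = - \frac{2 \left(46 + \left(-9 + 10 \cdot 6\right)\right)}{77} = - \frac{2 \left(46 + \left(-9 + 60\right)\right)}{77} = - \frac{2 \left(46 + 51\right)}{77} = \left(- \frac{2}{77}\right) 97 = - \frac{194}{77}$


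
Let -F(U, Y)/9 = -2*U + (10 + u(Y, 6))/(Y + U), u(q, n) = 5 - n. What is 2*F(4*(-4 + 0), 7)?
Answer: -558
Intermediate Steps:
F(U, Y) = -81/(U + Y) + 18*U (F(U, Y) = -9*(-2*U + (10 + (5 - 1*6))/(Y + U)) = -9*(-2*U + (10 + (5 - 6))/(U + Y)) = -9*(-2*U + (10 - 1)/(U + Y)) = -9*(-2*U + 9/(U + Y)) = -81/(U + Y) + 18*U)
2*F(4*(-4 + 0), 7) = 2*(9*(-9 + 2*(4*(-4 + 0))² + 2*(4*(-4 + 0))*7)/(4*(-4 + 0) + 7)) = 2*(9*(-9 + 2*(4*(-4))² + 2*(4*(-4))*7)/(4*(-4) + 7)) = 2*(9*(-9 + 2*(-16)² + 2*(-16)*7)/(-16 + 7)) = 2*(9*(-9 + 2*256 - 224)/(-9)) = 2*(9*(-⅑)*(-9 + 512 - 224)) = 2*(9*(-⅑)*279) = 2*(-279) = -558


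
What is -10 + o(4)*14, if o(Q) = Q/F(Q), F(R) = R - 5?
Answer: -66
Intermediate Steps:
F(R) = -5 + R
o(Q) = Q/(-5 + Q)
-10 + o(4)*14 = -10 + (4/(-5 + 4))*14 = -10 + (4/(-1))*14 = -10 + (4*(-1))*14 = -10 - 4*14 = -10 - 56 = -66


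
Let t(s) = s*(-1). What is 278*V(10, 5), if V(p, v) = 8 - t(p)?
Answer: 5004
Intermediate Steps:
t(s) = -s
V(p, v) = 8 + p (V(p, v) = 8 - (-1)*p = 8 + p)
278*V(10, 5) = 278*(8 + 10) = 278*18 = 5004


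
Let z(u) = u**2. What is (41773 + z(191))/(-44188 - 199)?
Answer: -78254/44387 ≈ -1.7630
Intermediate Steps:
(41773 + z(191))/(-44188 - 199) = (41773 + 191**2)/(-44188 - 199) = (41773 + 36481)/(-44387) = 78254*(-1/44387) = -78254/44387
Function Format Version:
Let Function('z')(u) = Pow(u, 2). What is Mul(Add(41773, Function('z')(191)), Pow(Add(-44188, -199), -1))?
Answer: Rational(-78254, 44387) ≈ -1.7630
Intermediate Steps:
Mul(Add(41773, Function('z')(191)), Pow(Add(-44188, -199), -1)) = Mul(Add(41773, Pow(191, 2)), Pow(Add(-44188, -199), -1)) = Mul(Add(41773, 36481), Pow(-44387, -1)) = Mul(78254, Rational(-1, 44387)) = Rational(-78254, 44387)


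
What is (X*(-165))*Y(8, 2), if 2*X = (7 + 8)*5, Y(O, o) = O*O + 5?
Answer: -853875/2 ≈ -4.2694e+5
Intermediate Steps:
Y(O, o) = 5 + O² (Y(O, o) = O² + 5 = 5 + O²)
X = 75/2 (X = ((7 + 8)*5)/2 = (15*5)/2 = (½)*75 = 75/2 ≈ 37.500)
(X*(-165))*Y(8, 2) = ((75/2)*(-165))*(5 + 8²) = -12375*(5 + 64)/2 = -12375/2*69 = -853875/2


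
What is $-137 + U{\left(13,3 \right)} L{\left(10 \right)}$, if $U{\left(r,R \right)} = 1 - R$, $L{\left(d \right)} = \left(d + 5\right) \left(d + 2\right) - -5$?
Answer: $-507$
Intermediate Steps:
$L{\left(d \right)} = 5 + \left(2 + d\right) \left(5 + d\right)$ ($L{\left(d \right)} = \left(5 + d\right) \left(2 + d\right) + 5 = \left(2 + d\right) \left(5 + d\right) + 5 = 5 + \left(2 + d\right) \left(5 + d\right)$)
$-137 + U{\left(13,3 \right)} L{\left(10 \right)} = -137 + \left(1 - 3\right) \left(15 + 10^{2} + 7 \cdot 10\right) = -137 + \left(1 - 3\right) \left(15 + 100 + 70\right) = -137 - 370 = -507$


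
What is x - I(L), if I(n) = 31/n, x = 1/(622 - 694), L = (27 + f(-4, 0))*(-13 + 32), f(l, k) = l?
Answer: -2669/31464 ≈ -0.084827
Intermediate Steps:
L = 437 (L = (27 - 4)*(-13 + 32) = 23*19 = 437)
x = -1/72 (x = 1/(-72) = -1/72 ≈ -0.013889)
x - I(L) = -1/72 - 31/437 = -2669/31464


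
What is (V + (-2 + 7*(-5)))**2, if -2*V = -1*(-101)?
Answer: 30625/4 ≈ 7656.3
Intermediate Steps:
V = -101/2 (V = -(-1)*(-101)/2 = -1/2*101 = -101/2 ≈ -50.500)
(V + (-2 + 7*(-5)))**2 = (-101/2 + (-2 + 7*(-5)))**2 = (-101/2 + (-2 - 35))**2 = (-101/2 - 37)**2 = (-175/2)**2 = 30625/4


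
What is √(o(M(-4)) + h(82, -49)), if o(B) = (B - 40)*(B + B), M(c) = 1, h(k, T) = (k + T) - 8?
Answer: I*√53 ≈ 7.2801*I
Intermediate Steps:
h(k, T) = -8 + T + k (h(k, T) = (T + k) - 8 = -8 + T + k)
o(B) = 2*B*(-40 + B) (o(B) = (-40 + B)*(2*B) = 2*B*(-40 + B))
√(o(M(-4)) + h(82, -49)) = √(2*1*(-40 + 1) + (-8 - 49 + 82)) = √(2*1*(-39) + 25) = √(-78 + 25) = √(-53) = I*√53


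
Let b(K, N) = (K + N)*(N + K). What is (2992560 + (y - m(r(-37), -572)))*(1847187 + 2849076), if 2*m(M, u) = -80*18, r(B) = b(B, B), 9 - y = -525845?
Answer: 16526778796242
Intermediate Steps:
y = 525854 (y = 9 - 1*(-525845) = 9 + 525845 = 525854)
b(K, N) = (K + N)² (b(K, N) = (K + N)*(K + N) = (K + N)²)
r(B) = 4*B² (r(B) = (B + B)² = (2*B)² = 4*B²)
m(M, u) = -720 (m(M, u) = (-80*18)/2 = (½)*(-1440) = -720)
(2992560 + (y - m(r(-37), -572)))*(1847187 + 2849076) = (2992560 + (525854 - 1*(-720)))*(1847187 + 2849076) = (2992560 + (525854 + 720))*4696263 = (2992560 + 526574)*4696263 = 3519134*4696263 = 16526778796242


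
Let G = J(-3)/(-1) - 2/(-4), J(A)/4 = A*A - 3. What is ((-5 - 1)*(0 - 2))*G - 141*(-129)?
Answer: 17907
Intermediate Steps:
J(A) = -12 + 4*A**2 (J(A) = 4*(A*A - 3) = 4*(A**2 - 3) = 4*(-3 + A**2) = -12 + 4*A**2)
G = -47/2 (G = (-12 + 4*(-3)**2)/(-1) - 2/(-4) = (-12 + 4*9)*(-1) - 2*(-1/4) = (-12 + 36)*(-1) + 1/2 = 24*(-1) + 1/2 = -24 + 1/2 = -47/2 ≈ -23.500)
((-5 - 1)*(0 - 2))*G - 141*(-129) = ((-5 - 1)*(0 - 2))*(-47/2) - 141*(-129) = -6*(-2)*(-47/2) + 18189 = 12*(-47/2) + 18189 = -282 + 18189 = 17907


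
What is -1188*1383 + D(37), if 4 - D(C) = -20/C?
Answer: -60790980/37 ≈ -1.6430e+6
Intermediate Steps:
D(C) = 4 + 20/C (D(C) = 4 - (-20)/C = 4 + 20/C)
-1188*1383 + D(37) = -1188*1383 + (4 + 20/37) = -1643004 + (4 + 20*(1/37)) = -1643004 + (4 + 20/37) = -1643004 + 168/37 = -60790980/37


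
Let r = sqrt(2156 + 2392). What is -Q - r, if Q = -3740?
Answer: 3740 - 2*sqrt(1137) ≈ 3672.6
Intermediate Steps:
r = 2*sqrt(1137) (r = sqrt(4548) = 2*sqrt(1137) ≈ 67.439)
-Q - r = -1*(-3740) - 2*sqrt(1137) = 3740 - 2*sqrt(1137)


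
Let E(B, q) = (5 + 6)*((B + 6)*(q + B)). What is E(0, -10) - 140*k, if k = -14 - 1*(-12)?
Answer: -380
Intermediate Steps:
k = -2 (k = -14 + 12 = -2)
E(B, q) = 11*(6 + B)*(B + q) (E(B, q) = 11*((6 + B)*(B + q)) = 11*(6 + B)*(B + q))
E(0, -10) - 140*k = (11*0² + 66*0 + 66*(-10) + 11*0*(-10)) - 140*(-2) = (11*0 + 0 - 660 + 0) + 280 = (0 + 0 - 660 + 0) + 280 = -660 + 280 = -380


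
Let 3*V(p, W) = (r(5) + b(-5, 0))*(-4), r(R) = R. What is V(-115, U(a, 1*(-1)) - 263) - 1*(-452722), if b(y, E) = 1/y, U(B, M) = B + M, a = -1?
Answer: 2263578/5 ≈ 4.5272e+5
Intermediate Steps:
V(p, W) = -32/5 (V(p, W) = ((5 + 1/(-5))*(-4))/3 = ((5 - ⅕)*(-4))/3 = ((24/5)*(-4))/3 = (⅓)*(-96/5) = -32/5)
V(-115, U(a, 1*(-1)) - 263) - 1*(-452722) = -32/5 - 1*(-452722) = -32/5 + 452722 = 2263578/5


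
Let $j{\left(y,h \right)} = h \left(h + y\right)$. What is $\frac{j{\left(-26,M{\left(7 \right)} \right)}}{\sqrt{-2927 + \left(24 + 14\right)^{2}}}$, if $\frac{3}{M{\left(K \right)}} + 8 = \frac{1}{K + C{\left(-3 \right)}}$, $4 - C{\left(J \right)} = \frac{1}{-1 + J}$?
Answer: $- \frac{1267785 i \sqrt{1483}}{187949488} \approx - 0.25976 i$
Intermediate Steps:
$C{\left(J \right)} = 4 - \frac{1}{-1 + J}$
$M{\left(K \right)} = \frac{3}{-8 + \frac{1}{\frac{17}{4} + K}}$ ($M{\left(K \right)} = \frac{3}{-8 + \frac{1}{K + \frac{-5 + 4 \left(-3\right)}{-1 - 3}}} = \frac{3}{-8 + \frac{1}{K + \frac{-5 - 12}{-4}}} = \frac{3}{-8 + \frac{1}{K - - \frac{17}{4}}} = \frac{3}{-8 + \frac{1}{K + \frac{17}{4}}} = \frac{3}{-8 + \frac{1}{\frac{17}{4} + K}}$)
$\frac{j{\left(-26,M{\left(7 \right)} \right)}}{\sqrt{-2927 + \left(24 + 14\right)^{2}}} = \frac{\frac{3 \left(17 + 4 \cdot 7\right)}{4 \left(-33 - 56\right)} \left(\frac{3 \left(17 + 4 \cdot 7\right)}{4 \left(-33 - 56\right)} - 26\right)}{\sqrt{-2927 + \left(24 + 14\right)^{2}}} = \frac{\frac{3 \left(17 + 28\right)}{4 \left(-33 - 56\right)} \left(\frac{3 \left(17 + 28\right)}{4 \left(-33 - 56\right)} - 26\right)}{\sqrt{-2927 + 38^{2}}} = \frac{\frac{3}{4} \frac{1}{-89} \cdot 45 \left(\frac{3}{4} \frac{1}{-89} \cdot 45 - 26\right)}{\sqrt{-2927 + 1444}} = \frac{\frac{3}{4} \left(- \frac{1}{89}\right) 45 \left(\frac{3}{4} \left(- \frac{1}{89}\right) 45 - 26\right)}{\sqrt{-1483}} = \frac{\left(- \frac{135}{356}\right) \left(- \frac{135}{356} - 26\right)}{i \sqrt{1483}} = \left(- \frac{135}{356}\right) \left(- \frac{9391}{356}\right) \left(- \frac{i \sqrt{1483}}{1483}\right) = \frac{1267785 \left(- \frac{i \sqrt{1483}}{1483}\right)}{126736} = - \frac{1267785 i \sqrt{1483}}{187949488}$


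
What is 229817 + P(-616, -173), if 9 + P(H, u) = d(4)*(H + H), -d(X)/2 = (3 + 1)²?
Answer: 269232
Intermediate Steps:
d(X) = -32 (d(X) = -2*(3 + 1)² = -2*4² = -2*16 = -32)
P(H, u) = -9 - 64*H (P(H, u) = -9 - 32*(H + H) = -9 - 64*H)
229817 + P(-616, -173) = 229817 + (-9 - 64*(-616)) = 229817 + (-9 + 39424) = 229817 + 39415 = 269232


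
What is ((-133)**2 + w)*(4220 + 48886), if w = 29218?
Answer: 2491043142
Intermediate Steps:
((-133)**2 + w)*(4220 + 48886) = ((-133)**2 + 29218)*(4220 + 48886) = (17689 + 29218)*53106 = 46907*53106 = 2491043142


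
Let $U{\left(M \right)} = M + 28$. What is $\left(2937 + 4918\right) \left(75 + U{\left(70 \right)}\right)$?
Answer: $1358915$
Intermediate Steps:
$U{\left(M \right)} = 28 + M$
$\left(2937 + 4918\right) \left(75 + U{\left(70 \right)}\right) = \left(2937 + 4918\right) \left(75 + \left(28 + 70\right)\right) = 7855 \left(75 + 98\right) = 7855 \cdot 173 = 1358915$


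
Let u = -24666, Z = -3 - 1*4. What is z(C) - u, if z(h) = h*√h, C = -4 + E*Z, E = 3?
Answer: 24666 - 125*I ≈ 24666.0 - 125.0*I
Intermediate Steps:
Z = -7 (Z = -3 - 4 = -7)
C = -25 (C = -4 + 3*(-7) = -4 - 21 = -25)
z(h) = h^(3/2)
z(C) - u = (-25)^(3/2) - 1*(-24666) = -125*I + 24666 = 24666 - 125*I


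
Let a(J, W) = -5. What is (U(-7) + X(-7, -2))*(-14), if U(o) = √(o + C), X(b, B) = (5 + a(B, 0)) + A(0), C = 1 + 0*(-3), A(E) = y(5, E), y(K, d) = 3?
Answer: -42 - 14*I*√6 ≈ -42.0 - 34.293*I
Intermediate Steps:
A(E) = 3
C = 1 (C = 1 + 0 = 1)
X(b, B) = 3 (X(b, B) = (5 - 5) + 3 = 0 + 3 = 3)
U(o) = √(1 + o) (U(o) = √(o + 1) = √(1 + o))
(U(-7) + X(-7, -2))*(-14) = (√(1 - 7) + 3)*(-14) = (√(-6) + 3)*(-14) = (I*√6 + 3)*(-14) = (3 + I*√6)*(-14) = -42 - 14*I*√6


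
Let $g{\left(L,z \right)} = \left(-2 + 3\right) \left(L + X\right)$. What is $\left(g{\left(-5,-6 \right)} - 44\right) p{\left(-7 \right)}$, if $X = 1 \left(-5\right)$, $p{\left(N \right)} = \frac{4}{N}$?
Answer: $\frac{216}{7} \approx 30.857$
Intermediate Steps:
$X = -5$
$g{\left(L,z \right)} = -5 + L$ ($g{\left(L,z \right)} = \left(-2 + 3\right) \left(L - 5\right) = 1 \left(-5 + L\right) = -5 + L$)
$\left(g{\left(-5,-6 \right)} - 44\right) p{\left(-7 \right)} = \left(\left(-5 - 5\right) - 44\right) \frac{4}{-7} = \left(-10 - 44\right) 4 \left(- \frac{1}{7}\right) = \left(-54\right) \left(- \frac{4}{7}\right) = \frac{216}{7}$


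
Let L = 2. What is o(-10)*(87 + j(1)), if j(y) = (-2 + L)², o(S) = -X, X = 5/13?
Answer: -435/13 ≈ -33.462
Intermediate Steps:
X = 5/13 (X = 5*(1/13) = 5/13 ≈ 0.38462)
o(S) = -5/13 (o(S) = -1*5/13 = -5/13)
j(y) = 0 (j(y) = (-2 + 2)² = 0² = 0)
o(-10)*(87 + j(1)) = -5*(87 + 0)/13 = -5/13*87 = -435/13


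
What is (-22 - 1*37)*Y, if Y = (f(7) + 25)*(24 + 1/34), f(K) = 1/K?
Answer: -4241864/119 ≈ -35646.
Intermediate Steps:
f(K) = 1/K
Y = 71896/119 (Y = (1/7 + 25)*(24 + 1/34) = (⅐ + 25)*(24 + 1/34) = (176/7)*(817/34) = 71896/119 ≈ 604.17)
(-22 - 1*37)*Y = (-22 - 1*37)*(71896/119) = (-22 - 37)*(71896/119) = -59*71896/119 = -4241864/119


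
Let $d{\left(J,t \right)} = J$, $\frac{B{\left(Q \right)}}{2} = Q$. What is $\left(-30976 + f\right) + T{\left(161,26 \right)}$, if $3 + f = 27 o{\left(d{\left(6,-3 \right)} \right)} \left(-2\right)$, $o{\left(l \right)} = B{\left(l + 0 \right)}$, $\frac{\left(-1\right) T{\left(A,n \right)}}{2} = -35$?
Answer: $-31557$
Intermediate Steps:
$B{\left(Q \right)} = 2 Q$
$T{\left(A,n \right)} = 70$ ($T{\left(A,n \right)} = \left(-2\right) \left(-35\right) = 70$)
$o{\left(l \right)} = 2 l$ ($o{\left(l \right)} = 2 \left(l + 0\right) = 2 l$)
$f = -651$ ($f = -3 + 27 \cdot 2 \cdot 6 \left(-2\right) = -3 + 27 \cdot 12 \left(-2\right) = -3 + 324 \left(-2\right) = -3 - 648 = -651$)
$\left(-30976 + f\right) + T{\left(161,26 \right)} = \left(-30976 - 651\right) + 70 = -31627 + 70 = -31557$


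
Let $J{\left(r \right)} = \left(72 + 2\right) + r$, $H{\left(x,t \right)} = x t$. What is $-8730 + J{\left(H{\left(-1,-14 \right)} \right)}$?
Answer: $-8642$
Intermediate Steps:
$H{\left(x,t \right)} = t x$
$J{\left(r \right)} = 74 + r$
$-8730 + J{\left(H{\left(-1,-14 \right)} \right)} = -8730 + \left(74 - -14\right) = -8730 + \left(74 + 14\right) = -8730 + 88 = -8642$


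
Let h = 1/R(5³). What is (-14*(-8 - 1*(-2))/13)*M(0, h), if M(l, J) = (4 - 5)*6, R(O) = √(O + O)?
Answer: -504/13 ≈ -38.769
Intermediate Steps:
R(O) = √2*√O (R(O) = √(2*O) = √2*√O)
h = √10/50 (h = 1/(√2*√(5³)) = 1/(√2*√125) = 1/(√2*(5*√5)) = 1/(5*√10) = √10/50 ≈ 0.063246)
M(l, J) = -6 (M(l, J) = -1*6 = -6)
(-14*(-8 - 1*(-2))/13)*M(0, h) = -14*(-8 - 1*(-2))/13*(-6) = -14*(-8 + 2)/13*(-6) = -(-84)/13*(-6) = -14*(-6/13)*(-6) = (84/13)*(-6) = -504/13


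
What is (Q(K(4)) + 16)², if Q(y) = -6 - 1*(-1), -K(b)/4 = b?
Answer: 121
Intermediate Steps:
K(b) = -4*b
Q(y) = -5 (Q(y) = -6 + 1 = -5)
(Q(K(4)) + 16)² = (-5 + 16)² = 11² = 121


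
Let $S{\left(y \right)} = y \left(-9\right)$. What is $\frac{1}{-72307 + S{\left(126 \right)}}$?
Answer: $- \frac{1}{73441} \approx -1.3616 \cdot 10^{-5}$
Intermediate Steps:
$S{\left(y \right)} = - 9 y$
$\frac{1}{-72307 + S{\left(126 \right)}} = \frac{1}{-72307 - 1134} = \frac{1}{-73441} = - \frac{1}{73441}$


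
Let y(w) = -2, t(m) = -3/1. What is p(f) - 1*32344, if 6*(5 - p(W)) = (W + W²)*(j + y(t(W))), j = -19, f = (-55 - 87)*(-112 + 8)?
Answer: 763347733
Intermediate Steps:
t(m) = -3 (t(m) = -3*1 = -3)
f = 14768 (f = -142*(-104) = 14768)
p(W) = 5 + 7*W/2 + 7*W²/2 (p(W) = 5 - (W + W²)*(-19 - 2)/6 = 5 - (W + W²)*(-21)/6 = 5 - (-21*W - 21*W²)/6 = 5 + (7*W/2 + 7*W²/2) = 5 + 7*W/2 + 7*W²/2)
p(f) - 1*32344 = (5 + (7/2)*14768 + (7/2)*14768²) - 1*32344 = (5 + 51688 + (7/2)*218093824) - 32344 = (5 + 51688 + 763328384) - 32344 = 763380077 - 32344 = 763347733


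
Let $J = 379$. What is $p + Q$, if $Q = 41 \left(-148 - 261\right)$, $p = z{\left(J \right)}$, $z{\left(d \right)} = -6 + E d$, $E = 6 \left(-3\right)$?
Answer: $-23597$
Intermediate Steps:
$E = -18$
$z{\left(d \right)} = -6 - 18 d$
$p = -6828$ ($p = -6 - 6822 = -6828$)
$Q = -16769$ ($Q = 41 \left(-409\right) = -16769$)
$p + Q = -6828 - 16769 = -23597$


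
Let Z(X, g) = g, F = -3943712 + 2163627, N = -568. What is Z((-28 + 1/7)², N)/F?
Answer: 568/1780085 ≈ 0.00031909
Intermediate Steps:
F = -1780085
Z((-28 + 1/7)², N)/F = -568/(-1780085) = -568*(-1/1780085) = 568/1780085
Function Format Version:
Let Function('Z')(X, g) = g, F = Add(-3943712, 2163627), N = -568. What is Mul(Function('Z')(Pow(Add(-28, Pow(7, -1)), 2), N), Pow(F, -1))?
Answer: Rational(568, 1780085) ≈ 0.00031909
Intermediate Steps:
F = -1780085
Mul(Function('Z')(Pow(Add(-28, Pow(7, -1)), 2), N), Pow(F, -1)) = Mul(-568, Pow(-1780085, -1)) = Mul(-568, Rational(-1, 1780085)) = Rational(568, 1780085)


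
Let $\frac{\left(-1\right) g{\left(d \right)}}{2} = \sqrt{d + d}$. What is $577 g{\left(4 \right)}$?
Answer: $- 2308 \sqrt{2} \approx -3264.0$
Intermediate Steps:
$g{\left(d \right)} = - 2 \sqrt{2} \sqrt{d}$ ($g{\left(d \right)} = - 2 \sqrt{d + d} = - 2 \sqrt{2 d} = - 2 \sqrt{2} \sqrt{d}$)
$577 g{\left(4 \right)} = 577 \left(- 2 \sqrt{2} \sqrt{4}\right) = 577 \left(\left(-2\right) \sqrt{2} \cdot 2\right) = 577 \left(- 4 \sqrt{2}\right) = - 2308 \sqrt{2}$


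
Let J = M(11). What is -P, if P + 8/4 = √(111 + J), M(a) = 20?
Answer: 2 - √131 ≈ -9.4455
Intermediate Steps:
J = 20
P = -2 + √131 (P = -2 + √(111 + 20) = -2 + √131 ≈ 9.4455)
-P = -(-2 + √131) = 2 - √131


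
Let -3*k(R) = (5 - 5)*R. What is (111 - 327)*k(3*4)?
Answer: 0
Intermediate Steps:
k(R) = 0 (k(R) = -(5 - 5)*R/3 = -0*R = -⅓*0 = 0)
(111 - 327)*k(3*4) = (111 - 327)*0 = -216*0 = 0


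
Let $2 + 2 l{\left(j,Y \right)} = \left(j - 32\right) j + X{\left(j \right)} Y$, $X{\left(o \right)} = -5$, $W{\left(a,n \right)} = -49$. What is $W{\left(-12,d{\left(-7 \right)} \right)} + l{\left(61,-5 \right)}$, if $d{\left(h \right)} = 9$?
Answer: $847$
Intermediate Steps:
$l{\left(j,Y \right)} = -1 - \frac{5 Y}{2} + \frac{j \left(-32 + j\right)}{2}$ ($l{\left(j,Y \right)} = -1 + \frac{\left(j - 32\right) j - 5 Y}{2} = -1 + \frac{\left(-32 + j\right) j - 5 Y}{2} = -1 + \frac{j \left(-32 + j\right) - 5 Y}{2} = -1 + \frac{- 5 Y + j \left(-32 + j\right)}{2} = -1 - \left(\frac{5 Y}{2} - \frac{j \left(-32 + j\right)}{2}\right) = -1 - \frac{5 Y}{2} + \frac{j \left(-32 + j\right)}{2}$)
$W{\left(-12,d{\left(-7 \right)} \right)} + l{\left(61,-5 \right)} = -49 - \left(\frac{1929}{2} - \frac{3721}{2}\right) = -49 + \left(-1 + \frac{1}{2} \cdot 3721 - 976 + \frac{25}{2}\right) = -49 + \left(-1 + \frac{3721}{2} - 976 + \frac{25}{2}\right) = -49 + 896 = 847$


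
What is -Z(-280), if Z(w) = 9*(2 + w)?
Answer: 2502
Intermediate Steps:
Z(w) = 18 + 9*w
-Z(-280) = -(18 + 9*(-280)) = -(18 - 2520) = -1*(-2502) = 2502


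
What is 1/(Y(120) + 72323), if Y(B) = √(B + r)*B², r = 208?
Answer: -72323/62783463671 + 28800*√82/62783463671 ≈ 3.0019e-6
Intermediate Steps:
Y(B) = B²*√(208 + B) (Y(B) = √(B + 208)*B² = √(208 + B)*B² = B²*√(208 + B))
1/(Y(120) + 72323) = 1/(120²*√(208 + 120) + 72323) = 1/(14400*√328 + 72323) = 1/(14400*(2*√82) + 72323) = 1/(28800*√82 + 72323) = 1/(72323 + 28800*√82)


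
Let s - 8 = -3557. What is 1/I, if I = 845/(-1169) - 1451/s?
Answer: -592683/186098 ≈ -3.1848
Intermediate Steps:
s = -3549 (s = 8 - 3557 = -3549)
I = -186098/592683 (I = 845/(-1169) - 1451/(-3549) = 845*(-1/1169) - 1451*(-1/3549) = -845/1169 + 1451/3549 = -186098/592683 ≈ -0.31399)
1/I = 1/(-186098/592683) = -592683/186098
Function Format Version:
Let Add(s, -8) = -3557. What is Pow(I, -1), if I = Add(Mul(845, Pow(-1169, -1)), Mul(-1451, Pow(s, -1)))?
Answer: Rational(-592683, 186098) ≈ -3.1848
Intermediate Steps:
s = -3549 (s = Add(8, -3557) = -3549)
I = Rational(-186098, 592683) (I = Add(Mul(845, Pow(-1169, -1)), Mul(-1451, Pow(-3549, -1))) = Add(Mul(845, Rational(-1, 1169)), Mul(-1451, Rational(-1, 3549))) = Add(Rational(-845, 1169), Rational(1451, 3549)) = Rational(-186098, 592683) ≈ -0.31399)
Pow(I, -1) = Pow(Rational(-186098, 592683), -1) = Rational(-592683, 186098)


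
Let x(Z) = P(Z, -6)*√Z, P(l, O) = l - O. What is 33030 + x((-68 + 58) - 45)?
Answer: 33030 - 49*I*√55 ≈ 33030.0 - 363.39*I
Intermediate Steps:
x(Z) = √Z*(6 + Z) (x(Z) = (Z - 1*(-6))*√Z = (Z + 6)*√Z = (6 + Z)*√Z = √Z*(6 + Z))
33030 + x((-68 + 58) - 45) = 33030 + √((-68 + 58) - 45)*(6 + ((-68 + 58) - 45)) = 33030 + √(-10 - 45)*(6 + (-10 - 45)) = 33030 + √(-55)*(6 - 55) = 33030 + (I*√55)*(-49) = 33030 - 49*I*√55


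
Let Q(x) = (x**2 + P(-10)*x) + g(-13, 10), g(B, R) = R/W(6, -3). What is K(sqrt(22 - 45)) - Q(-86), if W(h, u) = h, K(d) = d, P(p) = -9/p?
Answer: -109804/15 + I*sqrt(23) ≈ -7320.3 + 4.7958*I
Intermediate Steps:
g(B, R) = R/6
Q(x) = 5/3 + x**2 + 9*x/10 (Q(x) = (x**2 + (-9/(-10))*x) + (1/6)*10 = (x**2 + (-9*(-1/10))*x) + 5/3 = (x**2 + 9*x/10) + 5/3 = 5/3 + x**2 + 9*x/10)
K(sqrt(22 - 45)) - Q(-86) = sqrt(22 - 45) - (5/3 + (-86)**2 + (9/10)*(-86)) = sqrt(-23) - (5/3 + 7396 - 387/5) = I*sqrt(23) - 1*109804/15 = I*sqrt(23) - 109804/15 = -109804/15 + I*sqrt(23)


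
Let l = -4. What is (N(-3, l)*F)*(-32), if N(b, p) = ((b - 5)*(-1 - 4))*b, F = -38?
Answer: -145920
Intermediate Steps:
N(b, p) = b*(25 - 5*b) (N(b, p) = ((-5 + b)*(-5))*b = (25 - 5*b)*b = b*(25 - 5*b))
(N(-3, l)*F)*(-32) = ((5*(-3)*(5 - 1*(-3)))*(-38))*(-32) = ((5*(-3)*(5 + 3))*(-38))*(-32) = ((5*(-3)*8)*(-38))*(-32) = -120*(-38)*(-32) = 4560*(-32) = -145920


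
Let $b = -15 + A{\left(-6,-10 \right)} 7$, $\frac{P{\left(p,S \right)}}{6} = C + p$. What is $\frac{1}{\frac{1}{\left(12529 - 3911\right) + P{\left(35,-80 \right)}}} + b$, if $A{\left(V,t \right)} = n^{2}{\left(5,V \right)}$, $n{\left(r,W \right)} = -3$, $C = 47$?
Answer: $9158$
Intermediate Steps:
$P{\left(p,S \right)} = 282 + 6 p$ ($P{\left(p,S \right)} = 6 \left(47 + p\right) = 282 + 6 p$)
$A{\left(V,t \right)} = 9$ ($A{\left(V,t \right)} = \left(-3\right)^{2} = 9$)
$b = 48$ ($b = -15 + 9 \cdot 7 = -15 + 63 = 48$)
$\frac{1}{\frac{1}{\left(12529 - 3911\right) + P{\left(35,-80 \right)}}} + b = \frac{1}{\frac{1}{\left(12529 - 3911\right) + \left(282 + 6 \cdot 35\right)}} + 48 = \frac{1}{\frac{1}{8618 + \left(282 + 210\right)}} + 48 = \frac{1}{\frac{1}{8618 + 492}} + 48 = \frac{1}{\frac{1}{9110}} + 48 = 9110 + 48 = 9158$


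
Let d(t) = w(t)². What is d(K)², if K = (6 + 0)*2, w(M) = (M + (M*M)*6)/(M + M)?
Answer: 28398241/16 ≈ 1.7749e+6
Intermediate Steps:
w(M) = (M + 6*M²)/(2*M) (w(M) = (M + M²*6)/((2*M)) = (M + 6*M²)*(1/(2*M)) = (M + 6*M²)/(2*M))
K = 12 (K = 6*2 = 12)
d(t) = (½ + 3*t)²
d(K)² = ((1 + 6*12)²/4)² = ((1 + 72)²/4)² = ((¼)*73²)² = ((¼)*5329)² = (5329/4)² = 28398241/16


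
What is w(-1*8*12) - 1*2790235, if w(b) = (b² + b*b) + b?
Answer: -2771899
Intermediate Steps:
w(b) = b + 2*b² (w(b) = (b² + b²) + b = 2*b² + b = b + 2*b²)
w(-1*8*12) - 1*2790235 = (-1*8*12)*(1 + 2*(-1*8*12)) - 1*2790235 = (-8*12)*(1 + 2*(-8*12)) - 2790235 = -96*(1 + 2*(-96)) - 2790235 = -96*(1 - 192) - 2790235 = -96*(-191) - 2790235 = 18336 - 2790235 = -2771899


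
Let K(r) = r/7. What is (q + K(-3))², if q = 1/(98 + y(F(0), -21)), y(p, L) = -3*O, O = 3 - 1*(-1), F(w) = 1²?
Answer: 63001/362404 ≈ 0.17384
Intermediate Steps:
F(w) = 1
O = 4 (O = 3 + 1 = 4)
K(r) = r/7 (K(r) = r*(⅐) = r/7)
y(p, L) = -12 (y(p, L) = -3*4 = -12)
q = 1/86 (q = 1/(98 - 12) = 1/86 ≈ 0.011628)
(q + K(-3))² = (1/86 + (⅐)*(-3))² = (1/86 - 3/7)² = (-251/602)² = 63001/362404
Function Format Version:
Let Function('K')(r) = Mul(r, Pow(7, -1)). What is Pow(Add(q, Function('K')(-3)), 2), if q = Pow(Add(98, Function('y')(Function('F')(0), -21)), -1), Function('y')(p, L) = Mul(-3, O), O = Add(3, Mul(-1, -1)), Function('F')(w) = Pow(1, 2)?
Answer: Rational(63001, 362404) ≈ 0.17384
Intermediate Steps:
Function('F')(w) = 1
O = 4 (O = Add(3, 1) = 4)
Function('K')(r) = Mul(Rational(1, 7), r) (Function('K')(r) = Mul(r, Rational(1, 7)) = Mul(Rational(1, 7), r))
Function('y')(p, L) = -12 (Function('y')(p, L) = Mul(-3, 4) = -12)
q = Rational(1, 86) (q = Pow(Add(98, -12), -1) = Pow(86, -1) = Rational(1, 86) ≈ 0.011628)
Pow(Add(q, Function('K')(-3)), 2) = Pow(Add(Rational(1, 86), Mul(Rational(1, 7), -3)), 2) = Pow(Add(Rational(1, 86), Rational(-3, 7)), 2) = Pow(Rational(-251, 602), 2) = Rational(63001, 362404)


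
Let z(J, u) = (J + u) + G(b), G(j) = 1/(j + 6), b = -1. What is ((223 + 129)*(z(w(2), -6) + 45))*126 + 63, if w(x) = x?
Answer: 9136827/5 ≈ 1.8274e+6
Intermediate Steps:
G(j) = 1/(6 + j)
z(J, u) = ⅕ + J + u (z(J, u) = (J + u) + 1/(6 - 1) = (J + u) + 1/5 = (J + u) + ⅕ = ⅕ + J + u)
((223 + 129)*(z(w(2), -6) + 45))*126 + 63 = ((223 + 129)*((⅕ + 2 - 6) + 45))*126 + 63 = (352*(-19/5 + 45))*126 + 63 = (352*(206/5))*126 + 63 = (72512/5)*126 + 63 = 9136512/5 + 63 = 9136827/5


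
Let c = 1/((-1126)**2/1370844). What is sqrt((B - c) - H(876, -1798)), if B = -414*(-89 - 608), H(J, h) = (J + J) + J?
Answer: 9*sqrt(1118896339)/563 ≈ 534.72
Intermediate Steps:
H(J, h) = 3*J (H(J, h) = 2*J + J = 3*J)
B = 288558 (B = -414*(-697) = 288558)
c = 342711/316969 (c = 1/(1267876*(1/1370844)) = 1/(316969/342711) = 342711/316969 ≈ 1.0812)
sqrt((B - c) - H(876, -1798)) = sqrt((288558 - 1*342711/316969) - 3*876) = sqrt((288558 - 342711/316969) - 1*2628) = sqrt(91463597991/316969 - 2628) = sqrt(90630603459/316969) = 9*sqrt(1118896339)/563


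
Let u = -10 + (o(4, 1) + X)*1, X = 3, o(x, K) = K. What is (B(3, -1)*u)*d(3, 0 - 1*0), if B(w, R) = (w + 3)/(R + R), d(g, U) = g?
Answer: 54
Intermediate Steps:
u = -6 (u = -10 + (1 + 3)*1 = -10 + 4*1 = -10 + 4 = -6)
B(w, R) = (3 + w)/(2*R) (B(w, R) = (3 + w)/((2*R)) = (3 + w)*(1/(2*R)) = (3 + w)/(2*R))
(B(3, -1)*u)*d(3, 0 - 1*0) = (((½)*(3 + 3)/(-1))*(-6))*3 = (((½)*(-1)*6)*(-6))*3 = -3*(-6)*3 = 18*3 = 54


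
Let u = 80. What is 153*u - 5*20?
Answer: 12140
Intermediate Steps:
153*u - 5*20 = 153*80 - 5*20 = 12240 - 100 = 12140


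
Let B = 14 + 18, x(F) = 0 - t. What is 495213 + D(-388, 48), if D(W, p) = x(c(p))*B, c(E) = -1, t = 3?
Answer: 495117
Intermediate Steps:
x(F) = -3 (x(F) = 0 - 1*3 = 0 - 3 = -3)
B = 32
D(W, p) = -96 (D(W, p) = -3*32 = -96)
495213 + D(-388, 48) = 495213 - 96 = 495117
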